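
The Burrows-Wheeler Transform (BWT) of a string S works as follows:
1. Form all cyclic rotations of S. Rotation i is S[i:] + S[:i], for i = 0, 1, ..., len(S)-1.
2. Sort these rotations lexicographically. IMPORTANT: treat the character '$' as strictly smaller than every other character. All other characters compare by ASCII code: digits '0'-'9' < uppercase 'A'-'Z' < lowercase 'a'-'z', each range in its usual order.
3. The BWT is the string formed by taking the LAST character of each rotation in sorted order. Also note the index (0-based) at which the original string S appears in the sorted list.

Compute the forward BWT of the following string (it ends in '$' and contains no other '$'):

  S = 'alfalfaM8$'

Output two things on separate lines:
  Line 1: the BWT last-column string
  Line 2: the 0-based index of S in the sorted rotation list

Answer: 8Maff$llaa
5

Derivation:
All 10 rotations (rotation i = S[i:]+S[:i]):
  rot[0] = alfalfaM8$
  rot[1] = lfalfaM8$a
  rot[2] = falfaM8$al
  rot[3] = alfaM8$alf
  rot[4] = lfaM8$alfa
  rot[5] = faM8$alfal
  rot[6] = aM8$alfalf
  rot[7] = M8$alfalfa
  rot[8] = 8$alfalfaM
  rot[9] = $alfalfaM8
Sorted (with $ < everything):
  sorted[0] = $alfalfaM8  (last char: '8')
  sorted[1] = 8$alfalfaM  (last char: 'M')
  sorted[2] = M8$alfalfa  (last char: 'a')
  sorted[3] = aM8$alfalf  (last char: 'f')
  sorted[4] = alfaM8$alf  (last char: 'f')
  sorted[5] = alfalfaM8$  (last char: '$')
  sorted[6] = faM8$alfal  (last char: 'l')
  sorted[7] = falfaM8$al  (last char: 'l')
  sorted[8] = lfaM8$alfa  (last char: 'a')
  sorted[9] = lfalfaM8$a  (last char: 'a')
Last column: 8Maff$llaa
Original string S is at sorted index 5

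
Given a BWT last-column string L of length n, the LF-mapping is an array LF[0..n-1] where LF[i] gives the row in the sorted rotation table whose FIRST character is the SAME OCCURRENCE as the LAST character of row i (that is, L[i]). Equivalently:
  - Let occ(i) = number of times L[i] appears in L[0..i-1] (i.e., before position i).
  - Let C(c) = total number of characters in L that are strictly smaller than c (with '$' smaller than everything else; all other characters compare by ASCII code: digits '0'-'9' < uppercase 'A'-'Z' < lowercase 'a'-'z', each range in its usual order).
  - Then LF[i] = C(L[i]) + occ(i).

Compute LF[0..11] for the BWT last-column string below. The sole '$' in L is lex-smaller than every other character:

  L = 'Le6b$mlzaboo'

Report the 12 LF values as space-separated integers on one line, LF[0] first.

Char counts: '$':1, '6':1, 'L':1, 'a':1, 'b':2, 'e':1, 'l':1, 'm':1, 'o':2, 'z':1
C (first-col start): C('$')=0, C('6')=1, C('L')=2, C('a')=3, C('b')=4, C('e')=6, C('l')=7, C('m')=8, C('o')=9, C('z')=11
L[0]='L': occ=0, LF[0]=C('L')+0=2+0=2
L[1]='e': occ=0, LF[1]=C('e')+0=6+0=6
L[2]='6': occ=0, LF[2]=C('6')+0=1+0=1
L[3]='b': occ=0, LF[3]=C('b')+0=4+0=4
L[4]='$': occ=0, LF[4]=C('$')+0=0+0=0
L[5]='m': occ=0, LF[5]=C('m')+0=8+0=8
L[6]='l': occ=0, LF[6]=C('l')+0=7+0=7
L[7]='z': occ=0, LF[7]=C('z')+0=11+0=11
L[8]='a': occ=0, LF[8]=C('a')+0=3+0=3
L[9]='b': occ=1, LF[9]=C('b')+1=4+1=5
L[10]='o': occ=0, LF[10]=C('o')+0=9+0=9
L[11]='o': occ=1, LF[11]=C('o')+1=9+1=10

Answer: 2 6 1 4 0 8 7 11 3 5 9 10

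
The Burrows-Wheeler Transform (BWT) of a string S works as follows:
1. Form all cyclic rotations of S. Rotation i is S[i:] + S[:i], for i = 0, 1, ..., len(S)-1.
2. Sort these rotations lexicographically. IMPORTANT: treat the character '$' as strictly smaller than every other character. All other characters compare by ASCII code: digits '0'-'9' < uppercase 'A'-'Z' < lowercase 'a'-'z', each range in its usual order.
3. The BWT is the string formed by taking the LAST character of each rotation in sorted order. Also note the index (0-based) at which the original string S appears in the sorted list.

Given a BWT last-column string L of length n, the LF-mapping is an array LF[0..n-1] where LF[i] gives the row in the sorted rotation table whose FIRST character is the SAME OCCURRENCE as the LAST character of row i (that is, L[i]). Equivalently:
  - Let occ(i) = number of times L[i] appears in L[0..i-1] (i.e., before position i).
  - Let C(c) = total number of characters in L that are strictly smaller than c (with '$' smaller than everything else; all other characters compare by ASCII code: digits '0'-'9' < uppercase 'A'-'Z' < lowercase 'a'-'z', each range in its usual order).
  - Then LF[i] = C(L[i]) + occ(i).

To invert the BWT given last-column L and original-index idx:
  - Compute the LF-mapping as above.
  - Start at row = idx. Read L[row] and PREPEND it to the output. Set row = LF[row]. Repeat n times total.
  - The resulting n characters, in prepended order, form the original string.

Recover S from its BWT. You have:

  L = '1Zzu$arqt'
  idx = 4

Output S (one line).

Answer: quartzZ1$

Derivation:
LF mapping: 1 2 8 7 0 3 5 4 6
Walk LF starting at row 4, prepending L[row]:
  step 1: row=4, L[4]='$', prepend. Next row=LF[4]=0
  step 2: row=0, L[0]='1', prepend. Next row=LF[0]=1
  step 3: row=1, L[1]='Z', prepend. Next row=LF[1]=2
  step 4: row=2, L[2]='z', prepend. Next row=LF[2]=8
  step 5: row=8, L[8]='t', prepend. Next row=LF[8]=6
  step 6: row=6, L[6]='r', prepend. Next row=LF[6]=5
  step 7: row=5, L[5]='a', prepend. Next row=LF[5]=3
  step 8: row=3, L[3]='u', prepend. Next row=LF[3]=7
  step 9: row=7, L[7]='q', prepend. Next row=LF[7]=4
Reversed output: quartzZ1$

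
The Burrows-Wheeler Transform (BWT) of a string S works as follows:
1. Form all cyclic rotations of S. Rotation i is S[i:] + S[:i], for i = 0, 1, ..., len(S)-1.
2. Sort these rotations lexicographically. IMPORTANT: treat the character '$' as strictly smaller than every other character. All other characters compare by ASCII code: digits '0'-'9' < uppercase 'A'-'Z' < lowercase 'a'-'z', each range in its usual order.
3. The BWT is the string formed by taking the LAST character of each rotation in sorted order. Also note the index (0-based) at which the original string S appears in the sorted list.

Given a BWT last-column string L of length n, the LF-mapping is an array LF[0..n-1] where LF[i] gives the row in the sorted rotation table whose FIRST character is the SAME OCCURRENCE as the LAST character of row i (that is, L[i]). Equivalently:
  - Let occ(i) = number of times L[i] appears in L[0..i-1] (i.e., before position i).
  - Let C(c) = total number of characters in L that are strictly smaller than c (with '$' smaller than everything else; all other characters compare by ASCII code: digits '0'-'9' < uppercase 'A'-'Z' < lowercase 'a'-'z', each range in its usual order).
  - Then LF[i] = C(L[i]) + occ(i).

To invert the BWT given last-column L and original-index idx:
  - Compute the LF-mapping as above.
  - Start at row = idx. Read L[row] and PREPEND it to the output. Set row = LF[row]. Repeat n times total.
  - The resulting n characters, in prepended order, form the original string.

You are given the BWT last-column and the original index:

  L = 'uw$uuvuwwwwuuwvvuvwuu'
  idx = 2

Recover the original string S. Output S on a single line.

Answer: uuuuvwuwuwvwuwwvuvwu$

Derivation:
LF mapping: 1 14 0 2 3 10 4 15 16 17 18 5 6 19 11 12 7 13 20 8 9
Walk LF starting at row 2, prepending L[row]:
  step 1: row=2, L[2]='$', prepend. Next row=LF[2]=0
  step 2: row=0, L[0]='u', prepend. Next row=LF[0]=1
  step 3: row=1, L[1]='w', prepend. Next row=LF[1]=14
  step 4: row=14, L[14]='v', prepend. Next row=LF[14]=11
  step 5: row=11, L[11]='u', prepend. Next row=LF[11]=5
  step 6: row=5, L[5]='v', prepend. Next row=LF[5]=10
  step 7: row=10, L[10]='w', prepend. Next row=LF[10]=18
  step 8: row=18, L[18]='w', prepend. Next row=LF[18]=20
  step 9: row=20, L[20]='u', prepend. Next row=LF[20]=9
  step 10: row=9, L[9]='w', prepend. Next row=LF[9]=17
  step 11: row=17, L[17]='v', prepend. Next row=LF[17]=13
  step 12: row=13, L[13]='w', prepend. Next row=LF[13]=19
  step 13: row=19, L[19]='u', prepend. Next row=LF[19]=8
  step 14: row=8, L[8]='w', prepend. Next row=LF[8]=16
  step 15: row=16, L[16]='u', prepend. Next row=LF[16]=7
  step 16: row=7, L[7]='w', prepend. Next row=LF[7]=15
  step 17: row=15, L[15]='v', prepend. Next row=LF[15]=12
  step 18: row=12, L[12]='u', prepend. Next row=LF[12]=6
  step 19: row=6, L[6]='u', prepend. Next row=LF[6]=4
  step 20: row=4, L[4]='u', prepend. Next row=LF[4]=3
  step 21: row=3, L[3]='u', prepend. Next row=LF[3]=2
Reversed output: uuuuvwuwuwvwuwwvuvwu$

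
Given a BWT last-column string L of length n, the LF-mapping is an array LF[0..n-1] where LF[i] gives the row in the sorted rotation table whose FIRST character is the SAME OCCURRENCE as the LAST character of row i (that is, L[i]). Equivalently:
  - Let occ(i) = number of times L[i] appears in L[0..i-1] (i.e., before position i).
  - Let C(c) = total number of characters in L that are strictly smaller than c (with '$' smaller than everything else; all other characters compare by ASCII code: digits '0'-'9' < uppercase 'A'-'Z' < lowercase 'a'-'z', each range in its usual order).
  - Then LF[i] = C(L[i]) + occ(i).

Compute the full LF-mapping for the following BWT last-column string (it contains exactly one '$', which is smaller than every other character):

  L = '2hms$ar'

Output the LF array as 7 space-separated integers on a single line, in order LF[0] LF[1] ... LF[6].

Answer: 1 3 4 6 0 2 5

Derivation:
Char counts: '$':1, '2':1, 'a':1, 'h':1, 'm':1, 'r':1, 's':1
C (first-col start): C('$')=0, C('2')=1, C('a')=2, C('h')=3, C('m')=4, C('r')=5, C('s')=6
L[0]='2': occ=0, LF[0]=C('2')+0=1+0=1
L[1]='h': occ=0, LF[1]=C('h')+0=3+0=3
L[2]='m': occ=0, LF[2]=C('m')+0=4+0=4
L[3]='s': occ=0, LF[3]=C('s')+0=6+0=6
L[4]='$': occ=0, LF[4]=C('$')+0=0+0=0
L[5]='a': occ=0, LF[5]=C('a')+0=2+0=2
L[6]='r': occ=0, LF[6]=C('r')+0=5+0=5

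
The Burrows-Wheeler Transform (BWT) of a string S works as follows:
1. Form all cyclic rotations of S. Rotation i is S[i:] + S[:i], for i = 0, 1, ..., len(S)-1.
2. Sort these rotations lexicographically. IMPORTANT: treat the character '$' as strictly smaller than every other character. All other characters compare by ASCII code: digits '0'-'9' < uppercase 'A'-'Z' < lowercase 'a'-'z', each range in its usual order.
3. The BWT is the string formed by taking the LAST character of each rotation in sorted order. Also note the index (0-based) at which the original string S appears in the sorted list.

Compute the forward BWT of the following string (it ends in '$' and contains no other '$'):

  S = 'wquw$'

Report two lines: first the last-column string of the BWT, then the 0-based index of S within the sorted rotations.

Answer: wwqu$
4

Derivation:
All 5 rotations (rotation i = S[i:]+S[:i]):
  rot[0] = wquw$
  rot[1] = quw$w
  rot[2] = uw$wq
  rot[3] = w$wqu
  rot[4] = $wquw
Sorted (with $ < everything):
  sorted[0] = $wquw  (last char: 'w')
  sorted[1] = quw$w  (last char: 'w')
  sorted[2] = uw$wq  (last char: 'q')
  sorted[3] = w$wqu  (last char: 'u')
  sorted[4] = wquw$  (last char: '$')
Last column: wwqu$
Original string S is at sorted index 4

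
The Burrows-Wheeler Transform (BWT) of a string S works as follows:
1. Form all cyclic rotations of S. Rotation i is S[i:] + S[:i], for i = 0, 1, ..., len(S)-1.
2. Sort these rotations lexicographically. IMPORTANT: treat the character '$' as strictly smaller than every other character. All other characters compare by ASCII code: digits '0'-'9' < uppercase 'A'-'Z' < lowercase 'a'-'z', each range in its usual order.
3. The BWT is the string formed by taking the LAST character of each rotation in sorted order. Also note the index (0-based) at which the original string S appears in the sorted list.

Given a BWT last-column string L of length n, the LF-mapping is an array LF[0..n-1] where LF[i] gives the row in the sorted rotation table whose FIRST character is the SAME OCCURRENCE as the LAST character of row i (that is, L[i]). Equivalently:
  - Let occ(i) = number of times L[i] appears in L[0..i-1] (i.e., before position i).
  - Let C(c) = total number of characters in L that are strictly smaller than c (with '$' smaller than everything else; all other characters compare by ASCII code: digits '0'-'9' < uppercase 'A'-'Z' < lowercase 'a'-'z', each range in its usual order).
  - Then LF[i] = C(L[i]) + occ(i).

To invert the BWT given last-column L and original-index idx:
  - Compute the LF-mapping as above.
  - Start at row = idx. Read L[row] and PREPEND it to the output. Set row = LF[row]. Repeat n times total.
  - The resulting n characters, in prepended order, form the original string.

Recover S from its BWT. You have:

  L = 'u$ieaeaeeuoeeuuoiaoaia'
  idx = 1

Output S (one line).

LF mapping: 18 0 12 6 1 7 2 8 9 19 15 10 11 20 21 16 13 3 17 4 14 5
Walk LF starting at row 1, prepending L[row]:
  step 1: row=1, L[1]='$', prepend. Next row=LF[1]=0
  step 2: row=0, L[0]='u', prepend. Next row=LF[0]=18
  step 3: row=18, L[18]='o', prepend. Next row=LF[18]=17
  step 4: row=17, L[17]='a', prepend. Next row=LF[17]=3
  step 5: row=3, L[3]='e', prepend. Next row=LF[3]=6
  step 6: row=6, L[6]='a', prepend. Next row=LF[6]=2
  step 7: row=2, L[2]='i', prepend. Next row=LF[2]=12
  step 8: row=12, L[12]='e', prepend. Next row=LF[12]=11
  step 9: row=11, L[11]='e', prepend. Next row=LF[11]=10
  step 10: row=10, L[10]='o', prepend. Next row=LF[10]=15
  step 11: row=15, L[15]='o', prepend. Next row=LF[15]=16
  step 12: row=16, L[16]='i', prepend. Next row=LF[16]=13
  step 13: row=13, L[13]='u', prepend. Next row=LF[13]=20
  step 14: row=20, L[20]='i', prepend. Next row=LF[20]=14
  step 15: row=14, L[14]='u', prepend. Next row=LF[14]=21
  step 16: row=21, L[21]='a', prepend. Next row=LF[21]=5
  step 17: row=5, L[5]='e', prepend. Next row=LF[5]=7
  step 18: row=7, L[7]='e', prepend. Next row=LF[7]=8
  step 19: row=8, L[8]='e', prepend. Next row=LF[8]=9
  step 20: row=9, L[9]='u', prepend. Next row=LF[9]=19
  step 21: row=19, L[19]='a', prepend. Next row=LF[19]=4
  step 22: row=4, L[4]='a', prepend. Next row=LF[4]=1
Reversed output: aaueeeauiuiooeeiaeaou$

Answer: aaueeeauiuiooeeiaeaou$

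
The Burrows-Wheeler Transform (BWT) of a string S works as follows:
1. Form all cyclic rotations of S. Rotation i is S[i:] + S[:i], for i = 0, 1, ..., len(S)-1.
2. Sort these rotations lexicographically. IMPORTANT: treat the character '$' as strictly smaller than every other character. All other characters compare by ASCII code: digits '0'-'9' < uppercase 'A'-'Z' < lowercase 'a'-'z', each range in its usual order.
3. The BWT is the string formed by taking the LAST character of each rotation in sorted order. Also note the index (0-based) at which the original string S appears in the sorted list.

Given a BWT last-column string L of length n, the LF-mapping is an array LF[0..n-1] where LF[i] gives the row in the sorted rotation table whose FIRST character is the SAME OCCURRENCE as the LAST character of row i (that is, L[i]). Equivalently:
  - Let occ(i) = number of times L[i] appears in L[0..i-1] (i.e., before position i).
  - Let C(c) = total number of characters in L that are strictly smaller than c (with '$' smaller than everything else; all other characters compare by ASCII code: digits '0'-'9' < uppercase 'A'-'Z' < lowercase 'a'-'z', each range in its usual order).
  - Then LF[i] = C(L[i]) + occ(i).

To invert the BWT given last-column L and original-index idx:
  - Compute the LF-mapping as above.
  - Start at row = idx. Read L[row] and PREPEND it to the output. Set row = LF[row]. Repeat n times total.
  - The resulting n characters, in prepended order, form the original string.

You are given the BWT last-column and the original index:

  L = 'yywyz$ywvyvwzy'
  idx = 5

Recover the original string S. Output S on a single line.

LF mapping: 6 7 3 8 12 0 9 4 1 10 2 5 13 11
Walk LF starting at row 5, prepending L[row]:
  step 1: row=5, L[5]='$', prepend. Next row=LF[5]=0
  step 2: row=0, L[0]='y', prepend. Next row=LF[0]=6
  step 3: row=6, L[6]='y', prepend. Next row=LF[6]=9
  step 4: row=9, L[9]='y', prepend. Next row=LF[9]=10
  step 5: row=10, L[10]='v', prepend. Next row=LF[10]=2
  step 6: row=2, L[2]='w', prepend. Next row=LF[2]=3
  step 7: row=3, L[3]='y', prepend. Next row=LF[3]=8
  step 8: row=8, L[8]='v', prepend. Next row=LF[8]=1
  step 9: row=1, L[1]='y', prepend. Next row=LF[1]=7
  step 10: row=7, L[7]='w', prepend. Next row=LF[7]=4
  step 11: row=4, L[4]='z', prepend. Next row=LF[4]=12
  step 12: row=12, L[12]='z', prepend. Next row=LF[12]=13
  step 13: row=13, L[13]='y', prepend. Next row=LF[13]=11
  step 14: row=11, L[11]='w', prepend. Next row=LF[11]=5
Reversed output: wyzzwyvywvyyy$

Answer: wyzzwyvywvyyy$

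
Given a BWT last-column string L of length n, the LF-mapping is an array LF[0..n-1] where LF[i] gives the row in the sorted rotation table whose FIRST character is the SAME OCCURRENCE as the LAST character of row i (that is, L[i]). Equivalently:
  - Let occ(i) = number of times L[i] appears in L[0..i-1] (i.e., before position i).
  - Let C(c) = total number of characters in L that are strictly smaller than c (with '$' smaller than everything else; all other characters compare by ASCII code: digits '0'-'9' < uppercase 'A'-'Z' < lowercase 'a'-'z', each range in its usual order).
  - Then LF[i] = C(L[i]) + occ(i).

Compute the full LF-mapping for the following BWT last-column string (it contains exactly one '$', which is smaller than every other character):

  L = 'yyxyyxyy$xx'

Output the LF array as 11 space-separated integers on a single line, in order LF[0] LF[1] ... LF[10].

Answer: 5 6 1 7 8 2 9 10 0 3 4

Derivation:
Char counts: '$':1, 'x':4, 'y':6
C (first-col start): C('$')=0, C('x')=1, C('y')=5
L[0]='y': occ=0, LF[0]=C('y')+0=5+0=5
L[1]='y': occ=1, LF[1]=C('y')+1=5+1=6
L[2]='x': occ=0, LF[2]=C('x')+0=1+0=1
L[3]='y': occ=2, LF[3]=C('y')+2=5+2=7
L[4]='y': occ=3, LF[4]=C('y')+3=5+3=8
L[5]='x': occ=1, LF[5]=C('x')+1=1+1=2
L[6]='y': occ=4, LF[6]=C('y')+4=5+4=9
L[7]='y': occ=5, LF[7]=C('y')+5=5+5=10
L[8]='$': occ=0, LF[8]=C('$')+0=0+0=0
L[9]='x': occ=2, LF[9]=C('x')+2=1+2=3
L[10]='x': occ=3, LF[10]=C('x')+3=1+3=4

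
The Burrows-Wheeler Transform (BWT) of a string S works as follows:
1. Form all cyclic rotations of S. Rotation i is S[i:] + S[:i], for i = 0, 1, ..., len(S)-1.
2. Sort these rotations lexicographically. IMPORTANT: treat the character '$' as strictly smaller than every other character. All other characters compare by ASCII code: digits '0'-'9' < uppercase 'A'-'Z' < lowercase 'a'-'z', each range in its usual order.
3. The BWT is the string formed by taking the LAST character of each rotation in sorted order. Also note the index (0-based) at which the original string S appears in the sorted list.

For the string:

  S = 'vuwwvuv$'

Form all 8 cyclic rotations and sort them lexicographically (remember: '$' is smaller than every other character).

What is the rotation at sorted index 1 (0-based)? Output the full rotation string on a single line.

All 8 rotations (rotation i = S[i:]+S[:i]):
  rot[0] = vuwwvuv$
  rot[1] = uwwvuv$v
  rot[2] = wwvuv$vu
  rot[3] = wvuv$vuw
  rot[4] = vuv$vuww
  rot[5] = uv$vuwwv
  rot[6] = v$vuwwvu
  rot[7] = $vuwwvuv
Sorted (with $ < everything):
  sorted[0] = $vuwwvuv
  sorted[1] = uv$vuwwv
  sorted[2] = uwwvuv$v
  sorted[3] = v$vuwwvu
  sorted[4] = vuv$vuww
  sorted[5] = vuwwvuv$
  sorted[6] = wvuv$vuw
  sorted[7] = wwvuv$vu
sorted[1] = uv$vuwwv

Answer: uv$vuwwv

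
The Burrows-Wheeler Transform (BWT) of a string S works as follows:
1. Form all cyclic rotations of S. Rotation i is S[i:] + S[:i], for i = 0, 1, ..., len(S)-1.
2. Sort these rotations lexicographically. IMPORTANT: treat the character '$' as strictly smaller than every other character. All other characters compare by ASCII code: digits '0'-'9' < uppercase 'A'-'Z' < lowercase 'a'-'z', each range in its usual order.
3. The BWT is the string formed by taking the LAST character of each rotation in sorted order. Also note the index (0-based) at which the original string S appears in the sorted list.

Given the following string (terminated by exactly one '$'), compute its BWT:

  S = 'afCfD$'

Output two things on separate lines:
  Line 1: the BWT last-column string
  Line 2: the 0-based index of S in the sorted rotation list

Answer: Dff$aC
3

Derivation:
All 6 rotations (rotation i = S[i:]+S[:i]):
  rot[0] = afCfD$
  rot[1] = fCfD$a
  rot[2] = CfD$af
  rot[3] = fD$afC
  rot[4] = D$afCf
  rot[5] = $afCfD
Sorted (with $ < everything):
  sorted[0] = $afCfD  (last char: 'D')
  sorted[1] = CfD$af  (last char: 'f')
  sorted[2] = D$afCf  (last char: 'f')
  sorted[3] = afCfD$  (last char: '$')
  sorted[4] = fCfD$a  (last char: 'a')
  sorted[5] = fD$afC  (last char: 'C')
Last column: Dff$aC
Original string S is at sorted index 3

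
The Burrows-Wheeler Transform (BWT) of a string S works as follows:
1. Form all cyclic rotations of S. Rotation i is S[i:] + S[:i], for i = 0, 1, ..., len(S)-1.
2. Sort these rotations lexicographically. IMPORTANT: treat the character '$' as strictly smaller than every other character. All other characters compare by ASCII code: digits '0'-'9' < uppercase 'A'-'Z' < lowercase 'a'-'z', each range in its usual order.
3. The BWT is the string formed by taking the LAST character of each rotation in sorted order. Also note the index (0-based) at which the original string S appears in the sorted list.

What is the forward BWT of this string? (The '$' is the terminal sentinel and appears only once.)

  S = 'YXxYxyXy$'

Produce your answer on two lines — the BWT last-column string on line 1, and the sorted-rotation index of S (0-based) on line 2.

All 9 rotations (rotation i = S[i:]+S[:i]):
  rot[0] = YXxYxyXy$
  rot[1] = XxYxyXy$Y
  rot[2] = xYxyXy$YX
  rot[3] = YxyXy$YXx
  rot[4] = xyXy$YXxY
  rot[5] = yXy$YXxYx
  rot[6] = Xy$YXxYxy
  rot[7] = y$YXxYxyX
  rot[8] = $YXxYxyXy
Sorted (with $ < everything):
  sorted[0] = $YXxYxyXy  (last char: 'y')
  sorted[1] = XxYxyXy$Y  (last char: 'Y')
  sorted[2] = Xy$YXxYxy  (last char: 'y')
  sorted[3] = YXxYxyXy$  (last char: '$')
  sorted[4] = YxyXy$YXx  (last char: 'x')
  sorted[5] = xYxyXy$YX  (last char: 'X')
  sorted[6] = xyXy$YXxY  (last char: 'Y')
  sorted[7] = y$YXxYxyX  (last char: 'X')
  sorted[8] = yXy$YXxYx  (last char: 'x')
Last column: yYy$xXYXx
Original string S is at sorted index 3

Answer: yYy$xXYXx
3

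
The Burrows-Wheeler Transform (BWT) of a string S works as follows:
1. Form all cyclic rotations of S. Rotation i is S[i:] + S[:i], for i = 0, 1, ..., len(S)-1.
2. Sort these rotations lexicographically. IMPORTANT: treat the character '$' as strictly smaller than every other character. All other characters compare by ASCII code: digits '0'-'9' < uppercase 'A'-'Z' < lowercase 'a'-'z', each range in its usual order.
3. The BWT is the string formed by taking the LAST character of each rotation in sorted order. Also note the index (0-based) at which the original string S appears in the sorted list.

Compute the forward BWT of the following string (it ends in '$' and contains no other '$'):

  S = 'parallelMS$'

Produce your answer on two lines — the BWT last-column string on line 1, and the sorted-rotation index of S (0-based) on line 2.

Answer: SlMrplela$a
9

Derivation:
All 11 rotations (rotation i = S[i:]+S[:i]):
  rot[0] = parallelMS$
  rot[1] = arallelMS$p
  rot[2] = rallelMS$pa
  rot[3] = allelMS$par
  rot[4] = llelMS$para
  rot[5] = lelMS$paral
  rot[6] = elMS$parall
  rot[7] = lMS$paralle
  rot[8] = MS$parallel
  rot[9] = S$parallelM
  rot[10] = $parallelMS
Sorted (with $ < everything):
  sorted[0] = $parallelMS  (last char: 'S')
  sorted[1] = MS$parallel  (last char: 'l')
  sorted[2] = S$parallelM  (last char: 'M')
  sorted[3] = allelMS$par  (last char: 'r')
  sorted[4] = arallelMS$p  (last char: 'p')
  sorted[5] = elMS$parall  (last char: 'l')
  sorted[6] = lMS$paralle  (last char: 'e')
  sorted[7] = lelMS$paral  (last char: 'l')
  sorted[8] = llelMS$para  (last char: 'a')
  sorted[9] = parallelMS$  (last char: '$')
  sorted[10] = rallelMS$pa  (last char: 'a')
Last column: SlMrplela$a
Original string S is at sorted index 9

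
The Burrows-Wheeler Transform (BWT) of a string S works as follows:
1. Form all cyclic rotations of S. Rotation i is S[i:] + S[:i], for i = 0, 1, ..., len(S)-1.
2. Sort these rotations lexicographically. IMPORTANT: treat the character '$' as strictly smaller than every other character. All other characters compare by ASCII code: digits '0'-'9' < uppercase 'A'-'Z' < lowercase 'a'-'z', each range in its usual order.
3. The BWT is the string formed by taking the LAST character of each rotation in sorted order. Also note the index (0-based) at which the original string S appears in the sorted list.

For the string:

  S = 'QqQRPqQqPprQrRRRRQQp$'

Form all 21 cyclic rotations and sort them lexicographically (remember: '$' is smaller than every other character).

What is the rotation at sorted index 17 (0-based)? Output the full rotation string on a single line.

Answer: qQRPqQqPprQrRRRRQQp$Q

Derivation:
All 21 rotations (rotation i = S[i:]+S[:i]):
  rot[0] = QqQRPqQqPprQrRRRRQQp$
  rot[1] = qQRPqQqPprQrRRRRQQp$Q
  rot[2] = QRPqQqPprQrRRRRQQp$Qq
  rot[3] = RPqQqPprQrRRRRQQp$QqQ
  rot[4] = PqQqPprQrRRRRQQp$QqQR
  rot[5] = qQqPprQrRRRRQQp$QqQRP
  rot[6] = QqPprQrRRRRQQp$QqQRPq
  rot[7] = qPprQrRRRRQQp$QqQRPqQ
  rot[8] = PprQrRRRRQQp$QqQRPqQq
  rot[9] = prQrRRRRQQp$QqQRPqQqP
  rot[10] = rQrRRRRQQp$QqQRPqQqPp
  rot[11] = QrRRRRQQp$QqQRPqQqPpr
  rot[12] = rRRRRQQp$QqQRPqQqPprQ
  rot[13] = RRRRQQp$QqQRPqQqPprQr
  rot[14] = RRRQQp$QqQRPqQqPprQrR
  rot[15] = RRQQp$QqQRPqQqPprQrRR
  rot[16] = RQQp$QqQRPqQqPprQrRRR
  rot[17] = QQp$QqQRPqQqPprQrRRRR
  rot[18] = Qp$QqQRPqQqPprQrRRRRQ
  rot[19] = p$QqQRPqQqPprQrRRRRQQ
  rot[20] = $QqQRPqQqPprQrRRRRQQp
Sorted (with $ < everything):
  sorted[0] = $QqQRPqQqPprQrRRRRQQp
  sorted[1] = PprQrRRRRQQp$QqQRPqQq
  sorted[2] = PqQqPprQrRRRRQQp$QqQR
  sorted[3] = QQp$QqQRPqQqPprQrRRRR
  sorted[4] = QRPqQqPprQrRRRRQQp$Qq
  sorted[5] = Qp$QqQRPqQqPprQrRRRRQ
  sorted[6] = QqPprQrRRRRQQp$QqQRPq
  sorted[7] = QqQRPqQqPprQrRRRRQQp$
  sorted[8] = QrRRRRQQp$QqQRPqQqPpr
  sorted[9] = RPqQqPprQrRRRRQQp$QqQ
  sorted[10] = RQQp$QqQRPqQqPprQrRRR
  sorted[11] = RRQQp$QqQRPqQqPprQrRR
  sorted[12] = RRRQQp$QqQRPqQqPprQrR
  sorted[13] = RRRRQQp$QqQRPqQqPprQr
  sorted[14] = p$QqQRPqQqPprQrRRRRQQ
  sorted[15] = prQrRRRRQQp$QqQRPqQqP
  sorted[16] = qPprQrRRRRQQp$QqQRPqQ
  sorted[17] = qQRPqQqPprQrRRRRQQp$Q
  sorted[18] = qQqPprQrRRRRQQp$QqQRP
  sorted[19] = rQrRRRRQQp$QqQRPqQqPp
  sorted[20] = rRRRRQQp$QqQRPqQqPprQ
sorted[17] = qQRPqQqPprQrRRRRQQp$Q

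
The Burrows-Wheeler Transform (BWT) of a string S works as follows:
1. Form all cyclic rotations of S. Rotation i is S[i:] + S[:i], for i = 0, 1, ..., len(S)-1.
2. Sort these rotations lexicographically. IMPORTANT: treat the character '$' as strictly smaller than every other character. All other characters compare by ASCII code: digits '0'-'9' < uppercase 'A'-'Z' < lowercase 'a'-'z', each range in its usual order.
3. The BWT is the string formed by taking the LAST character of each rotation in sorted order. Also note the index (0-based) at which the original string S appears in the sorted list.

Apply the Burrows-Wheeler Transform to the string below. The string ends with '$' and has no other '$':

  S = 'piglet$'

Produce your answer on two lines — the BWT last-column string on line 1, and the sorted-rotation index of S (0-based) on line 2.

All 7 rotations (rotation i = S[i:]+S[:i]):
  rot[0] = piglet$
  rot[1] = iglet$p
  rot[2] = glet$pi
  rot[3] = let$pig
  rot[4] = et$pigl
  rot[5] = t$pigle
  rot[6] = $piglet
Sorted (with $ < everything):
  sorted[0] = $piglet  (last char: 't')
  sorted[1] = et$pigl  (last char: 'l')
  sorted[2] = glet$pi  (last char: 'i')
  sorted[3] = iglet$p  (last char: 'p')
  sorted[4] = let$pig  (last char: 'g')
  sorted[5] = piglet$  (last char: '$')
  sorted[6] = t$pigle  (last char: 'e')
Last column: tlipg$e
Original string S is at sorted index 5

Answer: tlipg$e
5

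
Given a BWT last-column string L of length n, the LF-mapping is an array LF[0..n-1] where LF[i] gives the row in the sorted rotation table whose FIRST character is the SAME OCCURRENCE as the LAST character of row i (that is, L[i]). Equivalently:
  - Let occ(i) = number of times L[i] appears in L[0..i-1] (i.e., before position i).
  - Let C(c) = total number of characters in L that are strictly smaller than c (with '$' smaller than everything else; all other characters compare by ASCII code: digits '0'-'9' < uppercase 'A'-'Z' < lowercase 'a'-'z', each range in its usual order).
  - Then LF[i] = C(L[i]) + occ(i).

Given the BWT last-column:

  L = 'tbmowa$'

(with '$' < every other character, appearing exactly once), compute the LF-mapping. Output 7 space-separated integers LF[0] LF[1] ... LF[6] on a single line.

Char counts: '$':1, 'a':1, 'b':1, 'm':1, 'o':1, 't':1, 'w':1
C (first-col start): C('$')=0, C('a')=1, C('b')=2, C('m')=3, C('o')=4, C('t')=5, C('w')=6
L[0]='t': occ=0, LF[0]=C('t')+0=5+0=5
L[1]='b': occ=0, LF[1]=C('b')+0=2+0=2
L[2]='m': occ=0, LF[2]=C('m')+0=3+0=3
L[3]='o': occ=0, LF[3]=C('o')+0=4+0=4
L[4]='w': occ=0, LF[4]=C('w')+0=6+0=6
L[5]='a': occ=0, LF[5]=C('a')+0=1+0=1
L[6]='$': occ=0, LF[6]=C('$')+0=0+0=0

Answer: 5 2 3 4 6 1 0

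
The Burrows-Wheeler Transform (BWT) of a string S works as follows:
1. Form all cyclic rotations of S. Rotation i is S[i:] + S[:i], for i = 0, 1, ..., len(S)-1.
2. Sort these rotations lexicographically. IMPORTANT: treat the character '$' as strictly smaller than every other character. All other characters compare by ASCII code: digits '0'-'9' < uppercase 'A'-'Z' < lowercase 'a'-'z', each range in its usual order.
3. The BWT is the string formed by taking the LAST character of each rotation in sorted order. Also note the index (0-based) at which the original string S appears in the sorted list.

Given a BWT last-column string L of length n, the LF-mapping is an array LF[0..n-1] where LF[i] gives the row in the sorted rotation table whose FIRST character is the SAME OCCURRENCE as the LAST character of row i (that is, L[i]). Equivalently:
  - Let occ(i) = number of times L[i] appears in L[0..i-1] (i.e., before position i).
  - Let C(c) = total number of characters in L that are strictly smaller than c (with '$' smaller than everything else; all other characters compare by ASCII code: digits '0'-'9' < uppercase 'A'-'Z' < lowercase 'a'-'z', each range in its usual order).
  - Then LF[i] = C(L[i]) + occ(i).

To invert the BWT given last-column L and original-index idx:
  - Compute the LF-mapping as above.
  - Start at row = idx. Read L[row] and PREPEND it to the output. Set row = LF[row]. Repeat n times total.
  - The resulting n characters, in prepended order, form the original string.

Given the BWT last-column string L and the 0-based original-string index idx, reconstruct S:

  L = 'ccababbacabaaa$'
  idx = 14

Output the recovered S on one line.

Answer: cbaacaaababbac$

Derivation:
LF mapping: 12 13 1 8 2 9 10 3 14 4 11 5 6 7 0
Walk LF starting at row 14, prepending L[row]:
  step 1: row=14, L[14]='$', prepend. Next row=LF[14]=0
  step 2: row=0, L[0]='c', prepend. Next row=LF[0]=12
  step 3: row=12, L[12]='a', prepend. Next row=LF[12]=6
  step 4: row=6, L[6]='b', prepend. Next row=LF[6]=10
  step 5: row=10, L[10]='b', prepend. Next row=LF[10]=11
  step 6: row=11, L[11]='a', prepend. Next row=LF[11]=5
  step 7: row=5, L[5]='b', prepend. Next row=LF[5]=9
  step 8: row=9, L[9]='a', prepend. Next row=LF[9]=4
  step 9: row=4, L[4]='a', prepend. Next row=LF[4]=2
  step 10: row=2, L[2]='a', prepend. Next row=LF[2]=1
  step 11: row=1, L[1]='c', prepend. Next row=LF[1]=13
  step 12: row=13, L[13]='a', prepend. Next row=LF[13]=7
  step 13: row=7, L[7]='a', prepend. Next row=LF[7]=3
  step 14: row=3, L[3]='b', prepend. Next row=LF[3]=8
  step 15: row=8, L[8]='c', prepend. Next row=LF[8]=14
Reversed output: cbaacaaababbac$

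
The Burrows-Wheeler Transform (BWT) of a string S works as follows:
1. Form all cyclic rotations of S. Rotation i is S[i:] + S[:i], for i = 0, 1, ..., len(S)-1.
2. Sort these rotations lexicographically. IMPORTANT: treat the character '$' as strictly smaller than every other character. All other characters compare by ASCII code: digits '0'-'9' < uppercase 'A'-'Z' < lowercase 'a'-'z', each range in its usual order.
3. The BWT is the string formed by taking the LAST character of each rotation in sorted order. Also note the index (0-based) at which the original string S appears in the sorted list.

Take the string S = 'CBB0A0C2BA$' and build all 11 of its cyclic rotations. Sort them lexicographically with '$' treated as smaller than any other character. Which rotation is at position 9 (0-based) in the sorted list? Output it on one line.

All 11 rotations (rotation i = S[i:]+S[:i]):
  rot[0] = CBB0A0C2BA$
  rot[1] = BB0A0C2BA$C
  rot[2] = B0A0C2BA$CB
  rot[3] = 0A0C2BA$CBB
  rot[4] = A0C2BA$CBB0
  rot[5] = 0C2BA$CBB0A
  rot[6] = C2BA$CBB0A0
  rot[7] = 2BA$CBB0A0C
  rot[8] = BA$CBB0A0C2
  rot[9] = A$CBB0A0C2B
  rot[10] = $CBB0A0C2BA
Sorted (with $ < everything):
  sorted[0] = $CBB0A0C2BA
  sorted[1] = 0A0C2BA$CBB
  sorted[2] = 0C2BA$CBB0A
  sorted[3] = 2BA$CBB0A0C
  sorted[4] = A$CBB0A0C2B
  sorted[5] = A0C2BA$CBB0
  sorted[6] = B0A0C2BA$CB
  sorted[7] = BA$CBB0A0C2
  sorted[8] = BB0A0C2BA$C
  sorted[9] = C2BA$CBB0A0
  sorted[10] = CBB0A0C2BA$
sorted[9] = C2BA$CBB0A0

Answer: C2BA$CBB0A0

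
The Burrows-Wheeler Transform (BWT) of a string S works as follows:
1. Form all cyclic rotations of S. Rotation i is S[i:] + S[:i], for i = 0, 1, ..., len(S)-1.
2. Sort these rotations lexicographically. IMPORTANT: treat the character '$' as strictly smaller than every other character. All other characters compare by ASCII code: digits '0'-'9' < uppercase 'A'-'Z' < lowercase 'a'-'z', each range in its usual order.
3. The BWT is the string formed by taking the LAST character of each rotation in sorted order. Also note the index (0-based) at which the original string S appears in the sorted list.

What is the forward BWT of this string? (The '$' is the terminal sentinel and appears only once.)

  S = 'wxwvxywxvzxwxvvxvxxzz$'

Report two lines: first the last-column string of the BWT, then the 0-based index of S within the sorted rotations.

All 22 rotations (rotation i = S[i:]+S[:i]):
  rot[0] = wxwvxywxvzxwxvvxvxxzz$
  rot[1] = xwvxywxvzxwxvvxvxxzz$w
  rot[2] = wvxywxvzxwxvvxvxxzz$wx
  rot[3] = vxywxvzxwxvvxvxxzz$wxw
  rot[4] = xywxvzxwxvvxvxxzz$wxwv
  rot[5] = ywxvzxwxvvxvxxzz$wxwvx
  rot[6] = wxvzxwxvvxvxxzz$wxwvxy
  rot[7] = xvzxwxvvxvxxzz$wxwvxyw
  rot[8] = vzxwxvvxvxxzz$wxwvxywx
  rot[9] = zxwxvvxvxxzz$wxwvxywxv
  rot[10] = xwxvvxvxxzz$wxwvxywxvz
  rot[11] = wxvvxvxxzz$wxwvxywxvzx
  rot[12] = xvvxvxxzz$wxwvxywxvzxw
  rot[13] = vvxvxxzz$wxwvxywxvzxwx
  rot[14] = vxvxxzz$wxwvxywxvzxwxv
  rot[15] = xvxxzz$wxwvxywxvzxwxvv
  rot[16] = vxxzz$wxwvxywxvzxwxvvx
  rot[17] = xxzz$wxwvxywxvzxwxvvxv
  rot[18] = xzz$wxwvxywxvzxwxvvxvx
  rot[19] = zz$wxwvxywxvzxwxvvxvxx
  rot[20] = z$wxwvxywxvzxwxvvxvxxz
  rot[21] = $wxwvxywxvzxwxvvxvxxzz
Sorted (with $ < everything):
  sorted[0] = $wxwvxywxvzxwxvvxvxxzz  (last char: 'z')
  sorted[1] = vvxvxxzz$wxwvxywxvzxwx  (last char: 'x')
  sorted[2] = vxvxxzz$wxwvxywxvzxwxv  (last char: 'v')
  sorted[3] = vxxzz$wxwvxywxvzxwxvvx  (last char: 'x')
  sorted[4] = vxywxvzxwxvvxvxxzz$wxw  (last char: 'w')
  sorted[5] = vzxwxvvxvxxzz$wxwvxywx  (last char: 'x')
  sorted[6] = wvxywxvzxwxvvxvxxzz$wx  (last char: 'x')
  sorted[7] = wxvvxvxxzz$wxwvxywxvzx  (last char: 'x')
  sorted[8] = wxvzxwxvvxvxxzz$wxwvxy  (last char: 'y')
  sorted[9] = wxwvxywxvzxwxvvxvxxzz$  (last char: '$')
  sorted[10] = xvvxvxxzz$wxwvxywxvzxw  (last char: 'w')
  sorted[11] = xvxxzz$wxwvxywxvzxwxvv  (last char: 'v')
  sorted[12] = xvzxwxvvxvxxzz$wxwvxyw  (last char: 'w')
  sorted[13] = xwvxywxvzxwxvvxvxxzz$w  (last char: 'w')
  sorted[14] = xwxvvxvxxzz$wxwvxywxvz  (last char: 'z')
  sorted[15] = xxzz$wxwvxywxvzxwxvvxv  (last char: 'v')
  sorted[16] = xywxvzxwxvvxvxxzz$wxwv  (last char: 'v')
  sorted[17] = xzz$wxwvxywxvzxwxvvxvx  (last char: 'x')
  sorted[18] = ywxvzxwxvvxvxxzz$wxwvx  (last char: 'x')
  sorted[19] = z$wxwvxywxvzxwxvvxvxxz  (last char: 'z')
  sorted[20] = zxwxvvxvxxzz$wxwvxywxv  (last char: 'v')
  sorted[21] = zz$wxwvxywxvzxwxvvxvxx  (last char: 'x')
Last column: zxvxwxxxy$wvwwzvvxxzvx
Original string S is at sorted index 9

Answer: zxvxwxxxy$wvwwzvvxxzvx
9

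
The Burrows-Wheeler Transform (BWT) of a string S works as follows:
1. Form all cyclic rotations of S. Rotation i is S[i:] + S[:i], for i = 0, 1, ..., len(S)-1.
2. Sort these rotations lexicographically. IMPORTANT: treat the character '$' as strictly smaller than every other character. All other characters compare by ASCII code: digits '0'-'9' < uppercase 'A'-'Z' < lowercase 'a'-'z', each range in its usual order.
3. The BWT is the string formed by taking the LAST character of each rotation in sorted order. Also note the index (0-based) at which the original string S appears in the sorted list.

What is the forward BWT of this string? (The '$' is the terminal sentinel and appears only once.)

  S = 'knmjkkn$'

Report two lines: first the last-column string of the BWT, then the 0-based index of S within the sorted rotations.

All 8 rotations (rotation i = S[i:]+S[:i]):
  rot[0] = knmjkkn$
  rot[1] = nmjkkn$k
  rot[2] = mjkkn$kn
  rot[3] = jkkn$knm
  rot[4] = kkn$knmj
  rot[5] = kn$knmjk
  rot[6] = n$knmjkk
  rot[7] = $knmjkkn
Sorted (with $ < everything):
  sorted[0] = $knmjkkn  (last char: 'n')
  sorted[1] = jkkn$knm  (last char: 'm')
  sorted[2] = kkn$knmj  (last char: 'j')
  sorted[3] = kn$knmjk  (last char: 'k')
  sorted[4] = knmjkkn$  (last char: '$')
  sorted[5] = mjkkn$kn  (last char: 'n')
  sorted[6] = n$knmjkk  (last char: 'k')
  sorted[7] = nmjkkn$k  (last char: 'k')
Last column: nmjk$nkk
Original string S is at sorted index 4

Answer: nmjk$nkk
4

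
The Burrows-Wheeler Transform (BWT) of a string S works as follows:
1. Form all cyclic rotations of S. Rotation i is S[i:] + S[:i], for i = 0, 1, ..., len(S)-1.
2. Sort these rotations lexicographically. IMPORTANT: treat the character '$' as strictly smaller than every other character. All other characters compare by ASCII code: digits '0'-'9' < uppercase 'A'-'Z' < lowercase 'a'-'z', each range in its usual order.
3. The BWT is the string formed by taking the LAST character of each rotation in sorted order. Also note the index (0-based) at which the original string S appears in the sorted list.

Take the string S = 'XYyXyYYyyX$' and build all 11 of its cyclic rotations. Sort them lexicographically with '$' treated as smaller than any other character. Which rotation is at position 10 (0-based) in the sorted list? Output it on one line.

Answer: yyX$XYyXyYY

Derivation:
All 11 rotations (rotation i = S[i:]+S[:i]):
  rot[0] = XYyXyYYyyX$
  rot[1] = YyXyYYyyX$X
  rot[2] = yXyYYyyX$XY
  rot[3] = XyYYyyX$XYy
  rot[4] = yYYyyX$XYyX
  rot[5] = YYyyX$XYyXy
  rot[6] = YyyX$XYyXyY
  rot[7] = yyX$XYyXyYY
  rot[8] = yX$XYyXyYYy
  rot[9] = X$XYyXyYYyy
  rot[10] = $XYyXyYYyyX
Sorted (with $ < everything):
  sorted[0] = $XYyXyYYyyX
  sorted[1] = X$XYyXyYYyy
  sorted[2] = XYyXyYYyyX$
  sorted[3] = XyYYyyX$XYy
  sorted[4] = YYyyX$XYyXy
  sorted[5] = YyXyYYyyX$X
  sorted[6] = YyyX$XYyXyY
  sorted[7] = yX$XYyXyYYy
  sorted[8] = yXyYYyyX$XY
  sorted[9] = yYYyyX$XYyX
  sorted[10] = yyX$XYyXyYY
sorted[10] = yyX$XYyXyYY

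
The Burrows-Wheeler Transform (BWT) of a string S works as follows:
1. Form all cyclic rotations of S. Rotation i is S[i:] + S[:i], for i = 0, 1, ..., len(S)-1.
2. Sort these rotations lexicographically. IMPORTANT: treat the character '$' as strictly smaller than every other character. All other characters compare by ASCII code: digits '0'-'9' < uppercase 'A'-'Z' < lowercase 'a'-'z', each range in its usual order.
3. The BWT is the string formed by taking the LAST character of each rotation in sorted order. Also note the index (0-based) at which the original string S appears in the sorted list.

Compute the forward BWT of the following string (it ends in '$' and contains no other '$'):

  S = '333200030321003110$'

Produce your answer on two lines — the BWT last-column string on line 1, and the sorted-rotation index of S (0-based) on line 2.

All 19 rotations (rotation i = S[i:]+S[:i]):
  rot[0] = 333200030321003110$
  rot[1] = 33200030321003110$3
  rot[2] = 3200030321003110$33
  rot[3] = 200030321003110$333
  rot[4] = 00030321003110$3332
  rot[5] = 0030321003110$33320
  rot[6] = 030321003110$333200
  rot[7] = 30321003110$3332000
  rot[8] = 0321003110$33320003
  rot[9] = 321003110$333200030
  rot[10] = 21003110$3332000303
  rot[11] = 1003110$33320003032
  rot[12] = 003110$333200030321
  rot[13] = 03110$3332000303210
  rot[14] = 3110$33320003032100
  rot[15] = 110$333200030321003
  rot[16] = 10$3332000303210031
  rot[17] = 0$33320003032100311
  rot[18] = $333200030321003110
Sorted (with $ < everything):
  sorted[0] = $333200030321003110  (last char: '0')
  sorted[1] = 0$33320003032100311  (last char: '1')
  sorted[2] = 00030321003110$3332  (last char: '2')
  sorted[3] = 0030321003110$33320  (last char: '0')
  sorted[4] = 003110$333200030321  (last char: '1')
  sorted[5] = 030321003110$333200  (last char: '0')
  sorted[6] = 03110$3332000303210  (last char: '0')
  sorted[7] = 0321003110$33320003  (last char: '3')
  sorted[8] = 10$3332000303210031  (last char: '1')
  sorted[9] = 1003110$33320003032  (last char: '2')
  sorted[10] = 110$333200030321003  (last char: '3')
  sorted[11] = 200030321003110$333  (last char: '3')
  sorted[12] = 21003110$3332000303  (last char: '3')
  sorted[13] = 30321003110$3332000  (last char: '0')
  sorted[14] = 3110$33320003032100  (last char: '0')
  sorted[15] = 3200030321003110$33  (last char: '3')
  sorted[16] = 321003110$333200030  (last char: '0')
  sorted[17] = 33200030321003110$3  (last char: '3')
  sorted[18] = 333200030321003110$  (last char: '$')
Last column: 012010031233300303$
Original string S is at sorted index 18

Answer: 012010031233300303$
18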